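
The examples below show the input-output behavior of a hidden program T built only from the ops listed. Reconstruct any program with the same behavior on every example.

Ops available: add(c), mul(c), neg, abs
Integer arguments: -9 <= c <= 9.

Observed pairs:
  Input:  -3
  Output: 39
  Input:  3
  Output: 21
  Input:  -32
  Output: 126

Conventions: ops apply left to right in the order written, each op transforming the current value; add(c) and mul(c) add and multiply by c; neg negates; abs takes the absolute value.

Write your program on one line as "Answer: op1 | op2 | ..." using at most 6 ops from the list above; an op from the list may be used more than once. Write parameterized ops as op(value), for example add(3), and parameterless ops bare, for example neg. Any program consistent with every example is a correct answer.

add(-8) | abs | mul(3) | neg | add(-6) | neg

Check, running the answer program on each example:
  -3 -> -11 -> 11 -> 33 -> -33 -> -39 -> 39
  3 -> -5 -> 5 -> 15 -> -15 -> -21 -> 21
  -32 -> -40 -> 40 -> 120 -> -120 -> -126 -> 126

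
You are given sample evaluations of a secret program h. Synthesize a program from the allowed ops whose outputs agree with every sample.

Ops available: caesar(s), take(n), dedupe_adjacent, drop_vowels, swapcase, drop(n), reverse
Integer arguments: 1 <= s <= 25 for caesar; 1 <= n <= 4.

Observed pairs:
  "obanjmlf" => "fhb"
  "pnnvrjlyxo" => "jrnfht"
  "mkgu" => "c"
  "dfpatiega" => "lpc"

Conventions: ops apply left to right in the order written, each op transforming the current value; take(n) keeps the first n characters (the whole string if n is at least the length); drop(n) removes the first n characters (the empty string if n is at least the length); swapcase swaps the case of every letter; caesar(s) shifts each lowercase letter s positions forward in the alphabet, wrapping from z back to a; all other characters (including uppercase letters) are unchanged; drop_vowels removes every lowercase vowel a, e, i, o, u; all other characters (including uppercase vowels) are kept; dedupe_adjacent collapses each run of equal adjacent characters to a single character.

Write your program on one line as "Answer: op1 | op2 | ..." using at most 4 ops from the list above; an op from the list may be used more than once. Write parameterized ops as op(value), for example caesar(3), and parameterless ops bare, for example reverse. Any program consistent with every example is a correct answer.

drop_vowels | caesar(22) | drop(2) | drop_vowels

Check, running the answer program on each example:
  "obanjmlf" -> "bnjmlf" -> "xjfihb" -> "fihb" -> "fhb"
  "pnnvrjlyxo" -> "pnnvrjlyx" -> "ljjrnfhut" -> "jrnfhut" -> "jrnfht"
  "mkgu" -> "mkg" -> "igc" -> "c" -> "c"
  "dfpatiega" -> "dfptg" -> "zblpc" -> "lpc" -> "lpc"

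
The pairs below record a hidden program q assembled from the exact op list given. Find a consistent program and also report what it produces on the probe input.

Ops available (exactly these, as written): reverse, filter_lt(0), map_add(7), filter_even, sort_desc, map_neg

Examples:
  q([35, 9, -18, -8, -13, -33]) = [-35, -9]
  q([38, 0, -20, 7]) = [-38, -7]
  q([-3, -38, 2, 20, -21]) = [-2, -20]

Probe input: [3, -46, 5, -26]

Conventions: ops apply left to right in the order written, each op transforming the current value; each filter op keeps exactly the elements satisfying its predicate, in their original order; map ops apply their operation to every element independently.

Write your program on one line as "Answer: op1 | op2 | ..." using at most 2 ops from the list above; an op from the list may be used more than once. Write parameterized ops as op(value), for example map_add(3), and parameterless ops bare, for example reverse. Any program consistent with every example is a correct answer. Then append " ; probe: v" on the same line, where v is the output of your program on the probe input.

map_neg | filter_lt(0) ; probe: [-3, -5]

Check, running the answer program on each example:
  [35, 9, -18, -8, -13, -33] -> [-35, -9, 18, 8, 13, 33] -> [-35, -9]
  [38, 0, -20, 7] -> [-38, 0, 20, -7] -> [-38, -7]
  [-3, -38, 2, 20, -21] -> [3, 38, -2, -20, 21] -> [-2, -20]
  probe: [3, -46, 5, -26] -> [-3, 46, -5, 26] -> [-3, -5]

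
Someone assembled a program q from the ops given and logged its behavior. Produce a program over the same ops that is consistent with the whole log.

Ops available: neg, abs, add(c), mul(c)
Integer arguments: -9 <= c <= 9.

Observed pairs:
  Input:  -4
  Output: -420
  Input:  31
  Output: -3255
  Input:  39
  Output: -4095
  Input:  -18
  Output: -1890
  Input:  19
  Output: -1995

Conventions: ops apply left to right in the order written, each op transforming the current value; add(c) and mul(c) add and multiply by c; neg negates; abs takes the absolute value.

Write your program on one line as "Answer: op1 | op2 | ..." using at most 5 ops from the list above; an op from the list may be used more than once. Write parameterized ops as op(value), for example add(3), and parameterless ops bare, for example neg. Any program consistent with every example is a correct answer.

mul(-3) | abs | mul(7) | mul(-5)

Check, running the answer program on each example:
  -4 -> 12 -> 12 -> 84 -> -420
  31 -> -93 -> 93 -> 651 -> -3255
  39 -> -117 -> 117 -> 819 -> -4095
  -18 -> 54 -> 54 -> 378 -> -1890
  19 -> -57 -> 57 -> 399 -> -1995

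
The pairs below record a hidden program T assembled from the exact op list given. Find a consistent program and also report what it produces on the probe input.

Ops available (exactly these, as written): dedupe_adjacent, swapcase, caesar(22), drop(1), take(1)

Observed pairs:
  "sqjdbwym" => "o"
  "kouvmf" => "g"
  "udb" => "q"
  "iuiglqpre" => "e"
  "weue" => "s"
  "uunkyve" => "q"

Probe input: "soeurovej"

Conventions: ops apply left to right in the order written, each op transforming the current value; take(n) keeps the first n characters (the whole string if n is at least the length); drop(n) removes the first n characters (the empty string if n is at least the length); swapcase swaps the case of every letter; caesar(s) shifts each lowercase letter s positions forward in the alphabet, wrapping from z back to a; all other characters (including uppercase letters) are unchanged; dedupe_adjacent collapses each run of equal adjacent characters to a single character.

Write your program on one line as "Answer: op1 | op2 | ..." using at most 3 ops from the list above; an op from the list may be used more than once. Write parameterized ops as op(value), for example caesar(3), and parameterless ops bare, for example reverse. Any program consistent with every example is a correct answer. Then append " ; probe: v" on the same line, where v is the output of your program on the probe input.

caesar(22) | take(1) ; probe: "o"

Check, running the answer program on each example:
  "sqjdbwym" -> "omfzxsui" -> "o"
  "kouvmf" -> "gkqrib" -> "g"
  "udb" -> "qzx" -> "q"
  "iuiglqpre" -> "eqechmlna" -> "e"
  "weue" -> "saqa" -> "s"
  "uunkyve" -> "qqjgura" -> "q"
  probe: "soeurovej" -> "okaqnkraf" -> "o"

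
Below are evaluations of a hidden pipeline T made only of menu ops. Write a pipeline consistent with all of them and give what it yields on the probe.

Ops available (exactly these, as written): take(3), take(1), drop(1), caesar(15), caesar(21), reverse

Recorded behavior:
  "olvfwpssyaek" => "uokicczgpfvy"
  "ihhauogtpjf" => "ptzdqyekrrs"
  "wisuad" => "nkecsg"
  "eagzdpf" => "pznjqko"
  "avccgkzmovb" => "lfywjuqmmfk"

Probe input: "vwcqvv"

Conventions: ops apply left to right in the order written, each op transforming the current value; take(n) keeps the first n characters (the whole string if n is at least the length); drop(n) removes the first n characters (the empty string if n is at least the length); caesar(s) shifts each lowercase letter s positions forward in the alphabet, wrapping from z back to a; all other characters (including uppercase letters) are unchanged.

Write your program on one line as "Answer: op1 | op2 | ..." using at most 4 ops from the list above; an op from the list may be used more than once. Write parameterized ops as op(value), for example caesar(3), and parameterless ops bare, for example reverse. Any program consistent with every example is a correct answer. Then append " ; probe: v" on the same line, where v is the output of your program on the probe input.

caesar(15) | reverse | caesar(21) ; probe: "ffamgf"

Check, running the answer program on each example:
  "olvfwpssyaek" -> "dakulehhnptz" -> "ztpnhhelukad" -> "uokicczgpfvy"
  "ihhauogtpjf" -> "xwwpjdvieyu" -> "uyeivdjpwwx" -> "ptzdqyekrrs"
  "wisuad" -> "lxhjps" -> "spjhxl" -> "nkecsg"
  "eagzdpf" -> "tpvoseu" -> "uesovpt" -> "pznjqko"
  "avccgkzmovb" -> "pkrrvzobdkq" -> "qkdbozvrrkp" -> "lfywjuqmmfk"
  probe: "vwcqvv" -> "klrfkk" -> "kkfrlk" -> "ffamgf"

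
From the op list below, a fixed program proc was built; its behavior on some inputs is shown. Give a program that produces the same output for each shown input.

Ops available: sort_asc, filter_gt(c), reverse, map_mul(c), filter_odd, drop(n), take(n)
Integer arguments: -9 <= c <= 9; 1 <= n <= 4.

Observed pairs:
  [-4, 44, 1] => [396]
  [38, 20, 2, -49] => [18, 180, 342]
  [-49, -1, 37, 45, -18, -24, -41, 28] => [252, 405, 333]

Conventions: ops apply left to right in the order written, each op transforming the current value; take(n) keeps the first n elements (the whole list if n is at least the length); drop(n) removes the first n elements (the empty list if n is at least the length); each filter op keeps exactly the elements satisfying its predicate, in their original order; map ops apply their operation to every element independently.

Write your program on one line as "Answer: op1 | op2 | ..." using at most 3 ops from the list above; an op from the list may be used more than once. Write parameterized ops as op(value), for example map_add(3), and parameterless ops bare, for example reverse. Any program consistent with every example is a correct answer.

filter_gt(1) | map_mul(9) | reverse

Check, running the answer program on each example:
  [-4, 44, 1] -> [44] -> [396] -> [396]
  [38, 20, 2, -49] -> [38, 20, 2] -> [342, 180, 18] -> [18, 180, 342]
  [-49, -1, 37, 45, -18, -24, -41, 28] -> [37, 45, 28] -> [333, 405, 252] -> [252, 405, 333]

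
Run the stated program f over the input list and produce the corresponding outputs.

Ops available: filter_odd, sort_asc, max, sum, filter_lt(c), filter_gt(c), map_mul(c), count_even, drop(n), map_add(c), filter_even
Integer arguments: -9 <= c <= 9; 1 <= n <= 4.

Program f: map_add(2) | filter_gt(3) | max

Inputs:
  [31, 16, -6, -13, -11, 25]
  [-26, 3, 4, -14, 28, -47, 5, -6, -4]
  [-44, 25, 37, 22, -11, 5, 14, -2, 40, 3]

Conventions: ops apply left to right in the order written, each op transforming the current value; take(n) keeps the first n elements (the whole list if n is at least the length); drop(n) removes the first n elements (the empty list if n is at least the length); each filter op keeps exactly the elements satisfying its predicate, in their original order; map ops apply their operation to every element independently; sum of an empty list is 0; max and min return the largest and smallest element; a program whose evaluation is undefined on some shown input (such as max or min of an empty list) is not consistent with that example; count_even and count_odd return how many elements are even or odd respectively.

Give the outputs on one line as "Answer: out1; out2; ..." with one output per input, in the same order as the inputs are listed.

Execution, op by op:
  [31, 16, -6, -13, -11, 25] -> [33, 18, -4, -11, -9, 27] -> [33, 18, 27] -> 33
  [-26, 3, 4, -14, 28, -47, 5, -6, -4] -> [-24, 5, 6, -12, 30, -45, 7, -4, -2] -> [5, 6, 30, 7] -> 30
  [-44, 25, 37, 22, -11, 5, 14, -2, 40, 3] -> [-42, 27, 39, 24, -9, 7, 16, 0, 42, 5] -> [27, 39, 24, 7, 16, 42, 5] -> 42

33; 30; 42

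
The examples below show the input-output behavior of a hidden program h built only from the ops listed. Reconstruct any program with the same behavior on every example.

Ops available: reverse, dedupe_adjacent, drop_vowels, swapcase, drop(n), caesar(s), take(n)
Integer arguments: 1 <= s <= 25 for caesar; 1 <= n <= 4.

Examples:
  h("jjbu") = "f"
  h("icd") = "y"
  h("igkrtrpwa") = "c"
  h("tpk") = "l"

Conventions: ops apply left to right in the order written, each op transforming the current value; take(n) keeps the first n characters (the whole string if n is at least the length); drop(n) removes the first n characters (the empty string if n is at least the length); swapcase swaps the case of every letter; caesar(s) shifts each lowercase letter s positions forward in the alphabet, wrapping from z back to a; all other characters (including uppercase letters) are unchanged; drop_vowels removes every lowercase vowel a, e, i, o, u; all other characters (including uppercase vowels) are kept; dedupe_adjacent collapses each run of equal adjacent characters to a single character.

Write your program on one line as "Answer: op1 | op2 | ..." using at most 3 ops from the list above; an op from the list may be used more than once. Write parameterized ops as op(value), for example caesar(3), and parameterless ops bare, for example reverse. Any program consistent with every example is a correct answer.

drop(1) | take(1) | caesar(22)

Check, running the answer program on each example:
  "jjbu" -> "jbu" -> "j" -> "f"
  "icd" -> "cd" -> "c" -> "y"
  "igkrtrpwa" -> "gkrtrpwa" -> "g" -> "c"
  "tpk" -> "pk" -> "p" -> "l"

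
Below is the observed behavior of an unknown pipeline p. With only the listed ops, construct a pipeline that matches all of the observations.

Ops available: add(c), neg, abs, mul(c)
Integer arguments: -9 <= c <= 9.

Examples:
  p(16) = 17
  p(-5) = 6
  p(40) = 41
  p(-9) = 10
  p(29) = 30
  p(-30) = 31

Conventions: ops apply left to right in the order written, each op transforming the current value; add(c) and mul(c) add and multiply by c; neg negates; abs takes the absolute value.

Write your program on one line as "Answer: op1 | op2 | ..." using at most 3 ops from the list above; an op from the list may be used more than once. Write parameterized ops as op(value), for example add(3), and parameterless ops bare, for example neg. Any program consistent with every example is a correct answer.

abs | add(2) | add(-1)

Check, running the answer program on each example:
  16 -> 16 -> 18 -> 17
  -5 -> 5 -> 7 -> 6
  40 -> 40 -> 42 -> 41
  -9 -> 9 -> 11 -> 10
  29 -> 29 -> 31 -> 30
  -30 -> 30 -> 32 -> 31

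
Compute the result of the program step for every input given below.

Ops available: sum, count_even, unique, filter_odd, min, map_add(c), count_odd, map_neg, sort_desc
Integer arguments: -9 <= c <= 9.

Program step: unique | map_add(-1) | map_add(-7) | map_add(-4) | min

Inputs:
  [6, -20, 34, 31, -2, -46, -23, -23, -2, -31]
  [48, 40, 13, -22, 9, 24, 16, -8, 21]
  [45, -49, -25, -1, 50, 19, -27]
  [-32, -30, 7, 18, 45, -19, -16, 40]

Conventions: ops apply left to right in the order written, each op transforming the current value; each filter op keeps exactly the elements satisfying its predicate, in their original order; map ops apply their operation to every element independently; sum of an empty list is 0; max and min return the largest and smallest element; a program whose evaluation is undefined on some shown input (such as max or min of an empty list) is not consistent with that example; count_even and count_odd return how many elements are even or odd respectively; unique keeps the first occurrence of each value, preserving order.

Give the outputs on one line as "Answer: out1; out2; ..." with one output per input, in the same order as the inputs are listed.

-58; -34; -61; -44

Execution, op by op:
  [6, -20, 34, 31, -2, -46, -23, -23, -2, -31] -> [6, -20, 34, 31, -2, -46, -23, -31] -> [5, -21, 33, 30, -3, -47, -24, -32] -> [-2, -28, 26, 23, -10, -54, -31, -39] -> [-6, -32, 22, 19, -14, -58, -35, -43] -> -58
  [48, 40, 13, -22, 9, 24, 16, -8, 21] -> [48, 40, 13, -22, 9, 24, 16, -8, 21] -> [47, 39, 12, -23, 8, 23, 15, -9, 20] -> [40, 32, 5, -30, 1, 16, 8, -16, 13] -> [36, 28, 1, -34, -3, 12, 4, -20, 9] -> -34
  [45, -49, -25, -1, 50, 19, -27] -> [45, -49, -25, -1, 50, 19, -27] -> [44, -50, -26, -2, 49, 18, -28] -> [37, -57, -33, -9, 42, 11, -35] -> [33, -61, -37, -13, 38, 7, -39] -> -61
  [-32, -30, 7, 18, 45, -19, -16, 40] -> [-32, -30, 7, 18, 45, -19, -16, 40] -> [-33, -31, 6, 17, 44, -20, -17, 39] -> [-40, -38, -1, 10, 37, -27, -24, 32] -> [-44, -42, -5, 6, 33, -31, -28, 28] -> -44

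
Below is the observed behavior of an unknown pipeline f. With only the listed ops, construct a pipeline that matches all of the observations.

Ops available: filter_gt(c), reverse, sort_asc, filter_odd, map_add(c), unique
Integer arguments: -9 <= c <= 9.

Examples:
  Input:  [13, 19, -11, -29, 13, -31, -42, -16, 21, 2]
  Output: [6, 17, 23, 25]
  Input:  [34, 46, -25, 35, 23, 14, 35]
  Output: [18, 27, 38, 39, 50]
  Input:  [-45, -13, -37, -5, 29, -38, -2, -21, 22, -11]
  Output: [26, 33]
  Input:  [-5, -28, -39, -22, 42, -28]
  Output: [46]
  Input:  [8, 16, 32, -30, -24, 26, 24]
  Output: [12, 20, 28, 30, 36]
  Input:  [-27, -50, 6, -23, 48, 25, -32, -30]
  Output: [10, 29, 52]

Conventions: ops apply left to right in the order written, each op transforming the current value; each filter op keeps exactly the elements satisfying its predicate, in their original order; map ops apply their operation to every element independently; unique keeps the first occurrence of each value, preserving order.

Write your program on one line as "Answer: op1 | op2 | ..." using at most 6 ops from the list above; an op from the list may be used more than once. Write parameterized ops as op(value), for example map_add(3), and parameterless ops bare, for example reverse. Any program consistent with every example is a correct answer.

filter_gt(-1) | sort_asc | unique | reverse | map_add(4) | reverse

Check, running the answer program on each example:
  [13, 19, -11, -29, 13, -31, -42, -16, 21, 2] -> [13, 19, 13, 21, 2] -> [2, 13, 13, 19, 21] -> [2, 13, 19, 21] -> [21, 19, 13, 2] -> [25, 23, 17, 6] -> [6, 17, 23, 25]
  [34, 46, -25, 35, 23, 14, 35] -> [34, 46, 35, 23, 14, 35] -> [14, 23, 34, 35, 35, 46] -> [14, 23, 34, 35, 46] -> [46, 35, 34, 23, 14] -> [50, 39, 38, 27, 18] -> [18, 27, 38, 39, 50]
  [-45, -13, -37, -5, 29, -38, -2, -21, 22, -11] -> [29, 22] -> [22, 29] -> [22, 29] -> [29, 22] -> [33, 26] -> [26, 33]
  [-5, -28, -39, -22, 42, -28] -> [42] -> [42] -> [42] -> [42] -> [46] -> [46]
  [8, 16, 32, -30, -24, 26, 24] -> [8, 16, 32, 26, 24] -> [8, 16, 24, 26, 32] -> [8, 16, 24, 26, 32] -> [32, 26, 24, 16, 8] -> [36, 30, 28, 20, 12] -> [12, 20, 28, 30, 36]
  [-27, -50, 6, -23, 48, 25, -32, -30] -> [6, 48, 25] -> [6, 25, 48] -> [6, 25, 48] -> [48, 25, 6] -> [52, 29, 10] -> [10, 29, 52]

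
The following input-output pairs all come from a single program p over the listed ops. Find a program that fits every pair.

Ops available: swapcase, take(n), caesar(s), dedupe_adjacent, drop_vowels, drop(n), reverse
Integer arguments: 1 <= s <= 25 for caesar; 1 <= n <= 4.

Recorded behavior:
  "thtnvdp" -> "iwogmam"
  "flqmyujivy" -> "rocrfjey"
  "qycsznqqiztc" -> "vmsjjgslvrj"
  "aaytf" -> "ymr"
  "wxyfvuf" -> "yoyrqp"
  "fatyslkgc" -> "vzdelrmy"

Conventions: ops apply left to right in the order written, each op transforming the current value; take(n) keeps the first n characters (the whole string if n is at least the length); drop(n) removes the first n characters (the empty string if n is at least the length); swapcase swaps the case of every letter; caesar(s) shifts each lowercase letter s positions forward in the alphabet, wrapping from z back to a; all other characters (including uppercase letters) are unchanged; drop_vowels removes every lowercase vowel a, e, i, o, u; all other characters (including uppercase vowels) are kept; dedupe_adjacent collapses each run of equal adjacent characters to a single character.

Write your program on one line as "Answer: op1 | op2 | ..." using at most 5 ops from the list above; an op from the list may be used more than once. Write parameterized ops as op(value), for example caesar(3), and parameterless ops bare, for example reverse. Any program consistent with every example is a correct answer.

drop_vowels | caesar(14) | reverse | caesar(5)

Check, running the answer program on each example:
  "thtnvdp" -> "thtnvdp" -> "hvhbjrd" -> "drjbhvh" -> "iwogmam"
  "flqmyujivy" -> "flqmyjvy" -> "tzeamxjm" -> "mjxmaezt" -> "rocrfjey"
  "qycsznqqiztc" -> "qycsznqqztc" -> "emqgnbeenhq" -> "qhneebngqme" -> "vmsjjgslvrj"
  "aaytf" -> "ytf" -> "mht" -> "thm" -> "ymr"
  "wxyfvuf" -> "wxyfvf" -> "klmtjt" -> "tjtmlk" -> "yoyrqp"
  "fatyslkgc" -> "ftyslkgc" -> "thmgzyuq" -> "quyzgmht" -> "vzdelrmy"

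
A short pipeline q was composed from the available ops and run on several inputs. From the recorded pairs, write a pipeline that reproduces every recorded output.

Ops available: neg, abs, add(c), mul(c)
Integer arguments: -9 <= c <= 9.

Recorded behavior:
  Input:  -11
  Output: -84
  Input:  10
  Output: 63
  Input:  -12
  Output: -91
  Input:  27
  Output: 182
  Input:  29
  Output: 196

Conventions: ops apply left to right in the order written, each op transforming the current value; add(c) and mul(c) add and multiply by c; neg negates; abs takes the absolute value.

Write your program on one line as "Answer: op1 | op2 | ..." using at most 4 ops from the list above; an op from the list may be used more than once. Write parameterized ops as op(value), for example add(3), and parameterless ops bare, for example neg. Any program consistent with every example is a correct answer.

neg | mul(-7) | add(-7)

Check, running the answer program on each example:
  -11 -> 11 -> -77 -> -84
  10 -> -10 -> 70 -> 63
  -12 -> 12 -> -84 -> -91
  27 -> -27 -> 189 -> 182
  29 -> -29 -> 203 -> 196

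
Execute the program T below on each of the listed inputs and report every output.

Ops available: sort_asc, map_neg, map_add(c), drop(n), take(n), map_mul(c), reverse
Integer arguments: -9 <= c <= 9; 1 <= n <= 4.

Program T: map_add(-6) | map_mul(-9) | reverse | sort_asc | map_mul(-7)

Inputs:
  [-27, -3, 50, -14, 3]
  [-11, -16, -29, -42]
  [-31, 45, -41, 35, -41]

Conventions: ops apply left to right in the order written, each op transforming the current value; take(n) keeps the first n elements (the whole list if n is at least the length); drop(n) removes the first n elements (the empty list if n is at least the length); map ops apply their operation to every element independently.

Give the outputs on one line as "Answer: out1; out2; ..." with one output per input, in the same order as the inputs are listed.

Execution, op by op:
  [-27, -3, 50, -14, 3] -> [-33, -9, 44, -20, -3] -> [297, 81, -396, 180, 27] -> [27, 180, -396, 81, 297] -> [-396, 27, 81, 180, 297] -> [2772, -189, -567, -1260, -2079]
  [-11, -16, -29, -42] -> [-17, -22, -35, -48] -> [153, 198, 315, 432] -> [432, 315, 198, 153] -> [153, 198, 315, 432] -> [-1071, -1386, -2205, -3024]
  [-31, 45, -41, 35, -41] -> [-37, 39, -47, 29, -47] -> [333, -351, 423, -261, 423] -> [423, -261, 423, -351, 333] -> [-351, -261, 333, 423, 423] -> [2457, 1827, -2331, -2961, -2961]

[2772, -189, -567, -1260, -2079]; [-1071, -1386, -2205, -3024]; [2457, 1827, -2331, -2961, -2961]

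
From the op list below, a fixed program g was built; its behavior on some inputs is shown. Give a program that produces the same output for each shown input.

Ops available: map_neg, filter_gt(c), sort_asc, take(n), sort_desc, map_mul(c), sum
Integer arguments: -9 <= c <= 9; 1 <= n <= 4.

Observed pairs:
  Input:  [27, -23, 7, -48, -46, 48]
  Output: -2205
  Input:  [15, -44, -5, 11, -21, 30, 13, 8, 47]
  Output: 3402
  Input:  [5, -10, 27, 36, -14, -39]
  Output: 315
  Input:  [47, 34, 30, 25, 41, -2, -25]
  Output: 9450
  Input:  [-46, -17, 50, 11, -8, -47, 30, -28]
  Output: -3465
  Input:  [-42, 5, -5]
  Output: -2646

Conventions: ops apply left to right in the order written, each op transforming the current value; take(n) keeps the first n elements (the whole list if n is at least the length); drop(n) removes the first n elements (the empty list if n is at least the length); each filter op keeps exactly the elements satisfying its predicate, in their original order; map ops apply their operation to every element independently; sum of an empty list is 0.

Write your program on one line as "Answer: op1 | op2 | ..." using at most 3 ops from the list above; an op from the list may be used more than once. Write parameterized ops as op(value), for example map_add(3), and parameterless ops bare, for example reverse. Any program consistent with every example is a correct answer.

map_mul(-9) | map_mul(-7) | sum

Check, running the answer program on each example:
  [27, -23, 7, -48, -46, 48] -> [-243, 207, -63, 432, 414, -432] -> [1701, -1449, 441, -3024, -2898, 3024] -> -2205
  [15, -44, -5, 11, -21, 30, 13, 8, 47] -> [-135, 396, 45, -99, 189, -270, -117, -72, -423] -> [945, -2772, -315, 693, -1323, 1890, 819, 504, 2961] -> 3402
  [5, -10, 27, 36, -14, -39] -> [-45, 90, -243, -324, 126, 351] -> [315, -630, 1701, 2268, -882, -2457] -> 315
  [47, 34, 30, 25, 41, -2, -25] -> [-423, -306, -270, -225, -369, 18, 225] -> [2961, 2142, 1890, 1575, 2583, -126, -1575] -> 9450
  [-46, -17, 50, 11, -8, -47, 30, -28] -> [414, 153, -450, -99, 72, 423, -270, 252] -> [-2898, -1071, 3150, 693, -504, -2961, 1890, -1764] -> -3465
  [-42, 5, -5] -> [378, -45, 45] -> [-2646, 315, -315] -> -2646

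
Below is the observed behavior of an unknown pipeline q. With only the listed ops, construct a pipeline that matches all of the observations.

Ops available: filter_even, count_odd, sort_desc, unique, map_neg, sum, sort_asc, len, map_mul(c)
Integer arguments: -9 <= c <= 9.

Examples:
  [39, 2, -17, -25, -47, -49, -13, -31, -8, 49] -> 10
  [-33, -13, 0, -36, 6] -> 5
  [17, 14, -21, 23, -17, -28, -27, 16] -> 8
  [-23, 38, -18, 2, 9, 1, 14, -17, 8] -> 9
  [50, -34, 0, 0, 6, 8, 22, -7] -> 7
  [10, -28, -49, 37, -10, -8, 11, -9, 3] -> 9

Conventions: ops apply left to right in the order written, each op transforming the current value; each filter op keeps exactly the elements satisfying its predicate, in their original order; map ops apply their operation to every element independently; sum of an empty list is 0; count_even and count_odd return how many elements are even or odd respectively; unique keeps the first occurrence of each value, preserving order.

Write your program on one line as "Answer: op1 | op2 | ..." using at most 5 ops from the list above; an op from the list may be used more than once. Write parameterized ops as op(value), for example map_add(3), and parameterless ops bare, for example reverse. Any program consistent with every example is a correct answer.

map_mul(-6) | sort_desc | unique | len

Check, running the answer program on each example:
  [39, 2, -17, -25, -47, -49, -13, -31, -8, 49] -> [-234, -12, 102, 150, 282, 294, 78, 186, 48, -294] -> [294, 282, 186, 150, 102, 78, 48, -12, -234, -294] -> [294, 282, 186, 150, 102, 78, 48, -12, -234, -294] -> 10
  [-33, -13, 0, -36, 6] -> [198, 78, 0, 216, -36] -> [216, 198, 78, 0, -36] -> [216, 198, 78, 0, -36] -> 5
  [17, 14, -21, 23, -17, -28, -27, 16] -> [-102, -84, 126, -138, 102, 168, 162, -96] -> [168, 162, 126, 102, -84, -96, -102, -138] -> [168, 162, 126, 102, -84, -96, -102, -138] -> 8
  [-23, 38, -18, 2, 9, 1, 14, -17, 8] -> [138, -228, 108, -12, -54, -6, -84, 102, -48] -> [138, 108, 102, -6, -12, -48, -54, -84, -228] -> [138, 108, 102, -6, -12, -48, -54, -84, -228] -> 9
  [50, -34, 0, 0, 6, 8, 22, -7] -> [-300, 204, 0, 0, -36, -48, -132, 42] -> [204, 42, 0, 0, -36, -48, -132, -300] -> [204, 42, 0, -36, -48, -132, -300] -> 7
  [10, -28, -49, 37, -10, -8, 11, -9, 3] -> [-60, 168, 294, -222, 60, 48, -66, 54, -18] -> [294, 168, 60, 54, 48, -18, -60, -66, -222] -> [294, 168, 60, 54, 48, -18, -60, -66, -222] -> 9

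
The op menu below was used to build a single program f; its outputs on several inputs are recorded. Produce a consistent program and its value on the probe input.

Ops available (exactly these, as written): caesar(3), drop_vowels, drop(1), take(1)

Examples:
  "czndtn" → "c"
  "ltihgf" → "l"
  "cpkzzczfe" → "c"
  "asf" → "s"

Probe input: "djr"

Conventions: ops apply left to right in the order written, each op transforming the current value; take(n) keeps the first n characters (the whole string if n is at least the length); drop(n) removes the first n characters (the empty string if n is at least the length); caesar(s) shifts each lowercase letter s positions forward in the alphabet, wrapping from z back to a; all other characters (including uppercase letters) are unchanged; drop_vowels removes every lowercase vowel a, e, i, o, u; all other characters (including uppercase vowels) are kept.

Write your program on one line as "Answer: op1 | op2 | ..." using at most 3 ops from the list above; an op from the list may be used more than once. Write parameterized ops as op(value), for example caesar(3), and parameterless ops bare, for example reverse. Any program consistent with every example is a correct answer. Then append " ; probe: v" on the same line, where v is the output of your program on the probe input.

drop_vowels | take(1) ; probe: "d"

Check, running the answer program on each example:
  "czndtn" -> "czndtn" -> "c"
  "ltihgf" -> "lthgf" -> "l"
  "cpkzzczfe" -> "cpkzzczf" -> "c"
  "asf" -> "sf" -> "s"
  probe: "djr" -> "djr" -> "d"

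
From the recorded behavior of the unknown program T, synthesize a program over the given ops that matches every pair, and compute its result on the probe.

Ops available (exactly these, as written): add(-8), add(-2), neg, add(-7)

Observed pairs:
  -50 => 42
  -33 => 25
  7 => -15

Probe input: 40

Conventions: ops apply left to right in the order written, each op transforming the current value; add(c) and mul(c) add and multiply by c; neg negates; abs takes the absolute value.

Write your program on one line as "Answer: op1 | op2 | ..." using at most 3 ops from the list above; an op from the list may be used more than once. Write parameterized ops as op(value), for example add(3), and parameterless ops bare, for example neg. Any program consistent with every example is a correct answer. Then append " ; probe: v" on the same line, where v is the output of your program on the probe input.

neg | add(-8) ; probe: -48

Check, running the answer program on each example:
  -50 -> 50 -> 42
  -33 -> 33 -> 25
  7 -> -7 -> -15
  probe: 40 -> -40 -> -48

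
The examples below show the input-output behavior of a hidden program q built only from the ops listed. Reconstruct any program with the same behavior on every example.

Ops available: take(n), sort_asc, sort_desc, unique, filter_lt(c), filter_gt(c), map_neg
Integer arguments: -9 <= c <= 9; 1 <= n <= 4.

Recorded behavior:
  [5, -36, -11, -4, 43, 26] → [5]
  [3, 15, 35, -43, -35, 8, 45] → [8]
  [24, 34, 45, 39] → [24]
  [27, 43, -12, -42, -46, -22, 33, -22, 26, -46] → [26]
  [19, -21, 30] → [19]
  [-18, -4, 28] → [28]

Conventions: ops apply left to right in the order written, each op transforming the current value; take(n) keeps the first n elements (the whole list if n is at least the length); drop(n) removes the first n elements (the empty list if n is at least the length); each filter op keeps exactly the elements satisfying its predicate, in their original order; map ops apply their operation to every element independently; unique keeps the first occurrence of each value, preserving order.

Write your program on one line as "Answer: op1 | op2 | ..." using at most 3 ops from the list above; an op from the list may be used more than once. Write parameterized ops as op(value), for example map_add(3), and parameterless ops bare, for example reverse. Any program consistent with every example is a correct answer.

sort_asc | filter_gt(4) | take(1)

Check, running the answer program on each example:
  [5, -36, -11, -4, 43, 26] -> [-36, -11, -4, 5, 26, 43] -> [5, 26, 43] -> [5]
  [3, 15, 35, -43, -35, 8, 45] -> [-43, -35, 3, 8, 15, 35, 45] -> [8, 15, 35, 45] -> [8]
  [24, 34, 45, 39] -> [24, 34, 39, 45] -> [24, 34, 39, 45] -> [24]
  [27, 43, -12, -42, -46, -22, 33, -22, 26, -46] -> [-46, -46, -42, -22, -22, -12, 26, 27, 33, 43] -> [26, 27, 33, 43] -> [26]
  [19, -21, 30] -> [-21, 19, 30] -> [19, 30] -> [19]
  [-18, -4, 28] -> [-18, -4, 28] -> [28] -> [28]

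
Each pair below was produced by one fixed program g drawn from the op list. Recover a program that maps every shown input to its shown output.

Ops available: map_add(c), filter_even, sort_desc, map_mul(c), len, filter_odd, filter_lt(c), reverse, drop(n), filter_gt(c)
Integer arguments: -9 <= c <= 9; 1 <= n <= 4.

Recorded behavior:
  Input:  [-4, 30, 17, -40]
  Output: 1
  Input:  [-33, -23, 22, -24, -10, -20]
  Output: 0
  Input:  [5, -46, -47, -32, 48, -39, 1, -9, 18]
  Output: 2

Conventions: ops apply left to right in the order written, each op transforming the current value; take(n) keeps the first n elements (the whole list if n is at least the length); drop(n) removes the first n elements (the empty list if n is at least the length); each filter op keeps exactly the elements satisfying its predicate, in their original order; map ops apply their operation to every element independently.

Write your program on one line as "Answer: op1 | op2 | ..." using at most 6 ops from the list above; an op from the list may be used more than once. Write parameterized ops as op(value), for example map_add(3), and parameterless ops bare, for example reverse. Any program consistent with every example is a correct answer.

filter_gt(-9) | filter_lt(9) | reverse | map_mul(-4) | len

Check, running the answer program on each example:
  [-4, 30, 17, -40] -> [-4, 30, 17] -> [-4] -> [-4] -> [16] -> 1
  [-33, -23, 22, -24, -10, -20] -> [22] -> [] -> [] -> [] -> 0
  [5, -46, -47, -32, 48, -39, 1, -9, 18] -> [5, 48, 1, 18] -> [5, 1] -> [1, 5] -> [-4, -20] -> 2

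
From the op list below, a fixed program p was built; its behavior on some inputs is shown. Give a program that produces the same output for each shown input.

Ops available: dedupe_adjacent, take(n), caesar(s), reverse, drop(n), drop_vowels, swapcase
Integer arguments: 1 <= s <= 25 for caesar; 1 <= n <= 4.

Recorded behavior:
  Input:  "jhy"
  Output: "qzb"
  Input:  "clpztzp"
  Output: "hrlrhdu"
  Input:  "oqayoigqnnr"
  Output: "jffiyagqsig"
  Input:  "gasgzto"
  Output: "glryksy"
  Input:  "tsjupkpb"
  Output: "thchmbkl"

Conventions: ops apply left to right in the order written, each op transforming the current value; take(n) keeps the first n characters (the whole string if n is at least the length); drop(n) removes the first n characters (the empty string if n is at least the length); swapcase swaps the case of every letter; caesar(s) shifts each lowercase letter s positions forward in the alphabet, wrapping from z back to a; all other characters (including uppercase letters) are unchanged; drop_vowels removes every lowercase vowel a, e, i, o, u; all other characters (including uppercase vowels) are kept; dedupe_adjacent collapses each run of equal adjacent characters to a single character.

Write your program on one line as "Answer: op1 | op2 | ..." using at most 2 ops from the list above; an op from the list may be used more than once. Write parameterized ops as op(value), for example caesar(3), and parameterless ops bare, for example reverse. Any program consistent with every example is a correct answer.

reverse | caesar(18)

Check, running the answer program on each example:
  "jhy" -> "yhj" -> "qzb"
  "clpztzp" -> "pztzplc" -> "hrlrhdu"
  "oqayoigqnnr" -> "rnnqgioyaqo" -> "jffiyagqsig"
  "gasgzto" -> "otzgsag" -> "glryksy"
  "tsjupkpb" -> "bpkpujst" -> "thchmbkl"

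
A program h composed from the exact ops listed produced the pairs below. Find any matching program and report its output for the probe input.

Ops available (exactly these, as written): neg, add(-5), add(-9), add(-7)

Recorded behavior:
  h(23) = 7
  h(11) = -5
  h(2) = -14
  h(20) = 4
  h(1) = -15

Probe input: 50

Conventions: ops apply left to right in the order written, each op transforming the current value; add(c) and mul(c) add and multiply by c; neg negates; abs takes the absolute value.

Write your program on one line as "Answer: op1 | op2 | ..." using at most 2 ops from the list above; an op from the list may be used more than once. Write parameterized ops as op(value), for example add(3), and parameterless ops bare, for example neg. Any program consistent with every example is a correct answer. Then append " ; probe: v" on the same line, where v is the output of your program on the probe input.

add(-7) | add(-9) ; probe: 34

Check, running the answer program on each example:
  23 -> 16 -> 7
  11 -> 4 -> -5
  2 -> -5 -> -14
  20 -> 13 -> 4
  1 -> -6 -> -15
  probe: 50 -> 43 -> 34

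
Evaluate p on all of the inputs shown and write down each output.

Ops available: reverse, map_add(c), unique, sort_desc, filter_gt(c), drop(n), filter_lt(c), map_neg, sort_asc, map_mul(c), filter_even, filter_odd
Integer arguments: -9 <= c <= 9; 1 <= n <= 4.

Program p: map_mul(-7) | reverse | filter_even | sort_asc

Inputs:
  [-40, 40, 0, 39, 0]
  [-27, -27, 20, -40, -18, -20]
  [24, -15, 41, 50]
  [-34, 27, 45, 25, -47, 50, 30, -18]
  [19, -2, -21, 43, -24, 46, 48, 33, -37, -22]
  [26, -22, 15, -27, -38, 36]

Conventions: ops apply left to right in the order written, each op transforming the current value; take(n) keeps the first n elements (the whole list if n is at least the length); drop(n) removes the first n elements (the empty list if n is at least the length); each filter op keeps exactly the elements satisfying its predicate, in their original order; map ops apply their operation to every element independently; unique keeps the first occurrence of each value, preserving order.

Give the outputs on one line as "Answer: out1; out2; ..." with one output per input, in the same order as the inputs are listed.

Execution, op by op:
  [-40, 40, 0, 39, 0] -> [280, -280, 0, -273, 0] -> [0, -273, 0, -280, 280] -> [0, 0, -280, 280] -> [-280, 0, 0, 280]
  [-27, -27, 20, -40, -18, -20] -> [189, 189, -140, 280, 126, 140] -> [140, 126, 280, -140, 189, 189] -> [140, 126, 280, -140] -> [-140, 126, 140, 280]
  [24, -15, 41, 50] -> [-168, 105, -287, -350] -> [-350, -287, 105, -168] -> [-350, -168] -> [-350, -168]
  [-34, 27, 45, 25, -47, 50, 30, -18] -> [238, -189, -315, -175, 329, -350, -210, 126] -> [126, -210, -350, 329, -175, -315, -189, 238] -> [126, -210, -350, 238] -> [-350, -210, 126, 238]
  [19, -2, -21, 43, -24, 46, 48, 33, -37, -22] -> [-133, 14, 147, -301, 168, -322, -336, -231, 259, 154] -> [154, 259, -231, -336, -322, 168, -301, 147, 14, -133] -> [154, -336, -322, 168, 14] -> [-336, -322, 14, 154, 168]
  [26, -22, 15, -27, -38, 36] -> [-182, 154, -105, 189, 266, -252] -> [-252, 266, 189, -105, 154, -182] -> [-252, 266, 154, -182] -> [-252, -182, 154, 266]

[-280, 0, 0, 280]; [-140, 126, 140, 280]; [-350, -168]; [-350, -210, 126, 238]; [-336, -322, 14, 154, 168]; [-252, -182, 154, 266]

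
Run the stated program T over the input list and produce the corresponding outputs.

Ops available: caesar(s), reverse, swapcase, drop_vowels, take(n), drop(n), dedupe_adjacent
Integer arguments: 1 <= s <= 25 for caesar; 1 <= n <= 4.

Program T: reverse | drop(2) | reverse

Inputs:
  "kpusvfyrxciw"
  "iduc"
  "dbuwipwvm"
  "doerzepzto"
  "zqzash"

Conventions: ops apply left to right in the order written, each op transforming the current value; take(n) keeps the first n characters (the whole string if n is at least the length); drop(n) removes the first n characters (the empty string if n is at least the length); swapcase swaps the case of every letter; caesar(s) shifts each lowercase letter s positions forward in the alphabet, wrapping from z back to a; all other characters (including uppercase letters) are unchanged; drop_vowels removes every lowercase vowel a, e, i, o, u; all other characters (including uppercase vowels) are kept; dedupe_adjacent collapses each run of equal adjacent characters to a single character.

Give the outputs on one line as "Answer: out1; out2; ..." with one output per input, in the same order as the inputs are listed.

"kpusvfyrxc"; "id"; "dbuwipw"; "doerzepz"; "zqza"

Execution, op by op:
  "kpusvfyrxciw" -> "wicxryfvsupk" -> "cxryfvsupk" -> "kpusvfyrxc"
  "iduc" -> "cudi" -> "di" -> "id"
  "dbuwipwvm" -> "mvwpiwubd" -> "wpiwubd" -> "dbuwipw"
  "doerzepzto" -> "otzpezreod" -> "zpezreod" -> "doerzepz"
  "zqzash" -> "hsazqz" -> "azqz" -> "zqza"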